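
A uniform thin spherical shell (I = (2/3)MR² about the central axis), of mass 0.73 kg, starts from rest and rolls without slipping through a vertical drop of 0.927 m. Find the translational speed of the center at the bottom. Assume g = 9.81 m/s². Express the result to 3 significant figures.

The moment of inertia is (2/3)MR², giving k ≡ I/(MR²) = 2/3.
Since it rolls without slipping, ω = v/R and KE = ½Mv² + ½Iω² = ½(1+k)Mv² = (5/6)Mv².
Energy conservation: Mgh = (5/6)Mv², so v = √(2gh/(1+k)) = √(2 × 9.81 × 0.927 / 1.667) ≈ 3.30 m/s.

v ≈ 3.30 m/s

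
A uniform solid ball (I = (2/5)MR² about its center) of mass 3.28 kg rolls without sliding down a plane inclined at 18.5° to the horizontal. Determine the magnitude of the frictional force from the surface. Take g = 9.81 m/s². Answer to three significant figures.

f ≈ 2.92 N

For this body I = (2/5)MR², i.e. k = I/(MR²) = 0.4.
Along the incline Mg sinθ − f = Ma, and torque about the center fR = Iα = kMR²(a/R) gives f = kMa.
Combining, a = g sinθ/(1+k) and f = kMa = kMg sinθ/(1+k).
f = 0.4 × 3.28 × 9.81 × sin18.5° / 1.4 ≈ 2.92 N.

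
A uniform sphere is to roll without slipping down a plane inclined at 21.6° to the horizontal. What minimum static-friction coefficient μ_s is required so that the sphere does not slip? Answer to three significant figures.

Here I = (2/5)MR², so the shape factor k = I/(MR²) = 0.4.
Along the incline Mg sinθ − f = Ma, and torque about the center fR = Iα = kMR²(a/R) gives f = kMa.
These give a = g sinθ/(1+k) and the required friction f = kMg sinθ/(1+k).
With N = Mg cosθ, the no-slip condition f ≤ μN gives μ_min = f/N = k tanθ/(1+k).
μ_min = 0.4 × tan21.6° / 1.4 ≈ 0.113.

μ_min ≈ 0.113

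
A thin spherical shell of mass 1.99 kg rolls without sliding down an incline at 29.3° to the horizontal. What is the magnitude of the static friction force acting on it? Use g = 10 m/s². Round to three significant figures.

For this body I = (2/3)MR², i.e. k = I/(MR²) = 2/3.
Along the incline Mg sinθ − f = Ma, and torque about the center fR = Iα = kMR²(a/R) gives f = kMa.
Combining, a = g sinθ/(1+k) and f = kMa = kMg sinθ/(1+k).
f = (2/3) × 1.99 × 10 × sin29.3° / 1.667 ≈ 3.90 N.

f ≈ 3.90 N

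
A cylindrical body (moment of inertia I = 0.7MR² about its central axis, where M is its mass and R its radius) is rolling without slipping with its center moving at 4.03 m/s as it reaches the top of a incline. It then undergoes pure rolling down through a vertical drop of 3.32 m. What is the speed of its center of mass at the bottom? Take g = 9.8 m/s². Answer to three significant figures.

v ≈ 7.38 m/s

The moment of inertia is 0.7MR², giving k ≡ I/(MR²) = 0.7.
Pure rolling means v = ωR; then KE = ½Mv² + ½I(v/R)² = ½(1+k)Mv² = (17/20)Mv².
Conserving energy between top and bottom: (17/20)Mv² = (17/20)Mv₀² + Mgh, hence v² = v₀² + 2gh/(1+k).
v = √(4.03² + 2×9.8×3.32/1.7) = √54.52 ≈ 7.38 m/s.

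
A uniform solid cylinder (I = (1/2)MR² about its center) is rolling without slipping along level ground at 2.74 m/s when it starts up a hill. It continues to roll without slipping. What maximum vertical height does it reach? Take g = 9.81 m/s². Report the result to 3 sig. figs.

h ≈ 0.574 m

Here I = (1/2)MR², so the shape factor k = I/(MR²) = 0.5.
Since it rolls without slipping, ω = v/R and KE = ½Mv² + ½Iω² = ½(1+k)Mv² = (3/4)Mv².
All of this converts to potential energy at the highest point: (3/4)Mv₀² = Mgh.
Thus h = (1+k)v₀²/(2g) = 1.5 × 2.74² / (2 × 9.81) ≈ 0.574 m.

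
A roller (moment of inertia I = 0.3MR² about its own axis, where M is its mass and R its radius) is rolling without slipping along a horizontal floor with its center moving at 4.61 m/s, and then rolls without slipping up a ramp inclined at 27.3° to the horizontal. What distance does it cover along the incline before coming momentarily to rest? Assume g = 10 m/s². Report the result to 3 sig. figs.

The moment of inertia is 0.3MR², giving k ≡ I/(MR²) = 0.3.
Pure rolling means v = ωR; then KE = ½Mv² + ½I(v/R)² = ½(1+k)Mv² = (13/20)Mv².
Setting this equal to Mgh gives the vertical rise h = (1+k)v₀²/(2g) = 1.3×4.61²/(2×10) = 1.381 m.
Along the incline, d = h/sinθ = 1.381/sin27.3° ≈ 3.01 m.

d ≈ 3.01 m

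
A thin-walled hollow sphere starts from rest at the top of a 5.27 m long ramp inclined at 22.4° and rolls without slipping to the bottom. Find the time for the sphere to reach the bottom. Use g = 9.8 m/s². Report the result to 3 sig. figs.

For this body I = (2/3)MR², i.e. k = I/(MR²) = 2/3.
Newton's second law down the slope: Mg sinθ − f = Ma. The torque equation fR = Iα (with α = a/R) gives f = kMa.
Hence a = g sinθ/(1+k) = 9.8×sin22.4°/1.667 = 2.241 m/s².
With constant a from rest, t = √(2L/a) = √(2·5.27/2.241) ≈ 2.17 s.

t ≈ 2.17 s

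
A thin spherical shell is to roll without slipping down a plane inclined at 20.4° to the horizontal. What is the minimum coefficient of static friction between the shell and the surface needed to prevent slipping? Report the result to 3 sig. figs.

The moment of inertia is (2/3)MR², giving k ≡ I/(MR²) = 2/3.
Newton's second law down the slope: Mg sinθ − f = Ma. The torque equation fR = Iα (with α = a/R) gives f = kMa.
These give a = g sinθ/(1+k) and the required friction f = kMg sinθ/(1+k).
The normal force is N = Mg cosθ, so μ_min = f/N = k tanθ/(1+k).
μ_min = (2/3) × tan20.4° / 1.667 ≈ 0.149.

μ_min ≈ 0.149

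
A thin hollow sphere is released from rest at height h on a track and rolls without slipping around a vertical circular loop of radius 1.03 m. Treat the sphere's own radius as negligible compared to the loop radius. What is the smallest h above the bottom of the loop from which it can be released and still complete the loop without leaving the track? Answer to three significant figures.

h_min ≈ 2.92 m

For this body I = (2/3)MR², i.e. k = I/(MR²) = 2/3.
At the top, contact is just lost when gravity alone supplies the centripetal force: Mg = Mv_top²/r, i.e. v_top² = gr.
With ω = v/R, the kinetic energy at speed v is ½(1+k)Mv² = (5/6)Mv².
Energy conservation from release (height h) to the top (height 2r): Mgh = Mg(2r) + (5/6)M·gr.
Thus h_min = 2r + (1+k)r/2 = r(2 + 1.667/2) = 1.03 × 2.833 ≈ 2.92 m.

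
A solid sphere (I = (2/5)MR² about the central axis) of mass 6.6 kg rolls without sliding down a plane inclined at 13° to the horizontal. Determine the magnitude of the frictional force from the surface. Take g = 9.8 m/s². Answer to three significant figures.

The moment of inertia is (2/5)MR², giving k ≡ I/(MR²) = 0.4.
Newton's second law down the slope: Mg sinθ − f = Ma. The torque equation fR = Iα (with α = a/R) gives f = kMa.
Combining, a = g sinθ/(1+k) and f = kMa = kMg sinθ/(1+k).
f = 0.4 × 6.6 × 9.8 × sin13° / 1.4 ≈ 4.16 N.

f ≈ 4.16 N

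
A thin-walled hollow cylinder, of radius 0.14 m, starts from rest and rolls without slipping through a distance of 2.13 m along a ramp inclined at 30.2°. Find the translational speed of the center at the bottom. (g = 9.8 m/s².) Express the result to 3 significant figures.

The moment of inertia is MR², giving k ≡ I/(MR²) = 1.
Since it rolls without slipping, ω = v/R and KE = ½Mv² + ½Iω² = ½(1+k)Mv² = Mv².
The vertical drop is h = L sinθ = 2.13 × sin30.2° = 1.071 m.
Setting Mgh = Mv² gives v = √(2gh/(1+k)) = √(2·9.8·1.071/2) ≈ 3.24 m/s.

v ≈ 3.24 m/s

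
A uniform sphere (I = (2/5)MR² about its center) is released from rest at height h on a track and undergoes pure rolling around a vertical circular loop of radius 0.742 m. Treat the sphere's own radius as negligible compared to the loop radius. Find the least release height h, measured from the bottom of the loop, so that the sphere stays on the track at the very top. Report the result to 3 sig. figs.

For this body I = (2/5)MR², i.e. k = I/(MR²) = 0.4.
At the top, contact is just lost when gravity alone supplies the centripetal force: Mg = Mv_top²/r, i.e. v_top² = gr.
With ω = v/R, the kinetic energy at speed v is ½(1+k)Mv² = (7/10)Mv².
Energy conservation from release (height h) to the top (height 2r): Mgh = Mg(2r) + (7/10)M·gr.
Thus h_min = 2r + (1+k)r/2 = r(2 + 1.4/2) = 0.742 × 2.7 ≈ 2.00 m.

h_min ≈ 2.00 m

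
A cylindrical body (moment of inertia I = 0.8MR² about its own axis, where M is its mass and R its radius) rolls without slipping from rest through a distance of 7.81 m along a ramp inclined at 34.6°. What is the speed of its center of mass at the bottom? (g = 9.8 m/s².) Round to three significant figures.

v ≈ 6.95 m/s

The moment of inertia is 0.8MR², giving k ≡ I/(MR²) = 0.8.
Rolling without slipping gives ω = v/R, so the total kinetic energy is ½Mv² + ½Iω² = ½(1+k)Mv² = (9/10)Mv².
The vertical drop is h = L sinθ = 7.81 × sin34.6° = 4.435 m.
Setting Mgh = (9/10)Mv² gives v = √(2gh/(1+k)) = √(2·9.8·4.435/1.8) ≈ 6.95 m/s.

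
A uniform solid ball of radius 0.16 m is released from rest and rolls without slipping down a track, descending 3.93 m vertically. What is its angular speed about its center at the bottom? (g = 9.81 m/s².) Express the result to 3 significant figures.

The moment of inertia is (2/5)MR², giving k ≡ I/(MR²) = 0.4.
Since it rolls without slipping, ω = v/R and KE = ½Mv² + ½Iω² = ½(1+k)Mv² = (7/10)Mv².
Energy conservation Mgh = ½(1+k)Mv² gives v = √(2gh/(1+k)) = √(2 × 9.81 × 3.93 / 1.4) = 7.421 m/s.
The angular speed follows from ω = v/R = 7.421/0.16 ≈ 46.4 rad/s.

ω ≈ 46.4 rad/s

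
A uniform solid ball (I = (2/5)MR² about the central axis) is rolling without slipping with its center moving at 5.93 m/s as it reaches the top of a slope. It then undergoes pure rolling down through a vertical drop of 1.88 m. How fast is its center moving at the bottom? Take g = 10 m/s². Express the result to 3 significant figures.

v ≈ 7.88 m/s

The moment of inertia is (2/5)MR², giving k ≡ I/(MR²) = 0.4.
Rolling without slipping gives ω = v/R, so the total kinetic energy is ½Mv² + ½Iω² = ½(1+k)Mv² = (7/10)Mv².
Conserving energy between top and bottom: (7/10)Mv² = (7/10)Mv₀² + Mgh, hence v² = v₀² + 2gh/(1+k).
v = √(5.93² + 2×10×1.88/1.4) = √62.02 ≈ 7.88 m/s.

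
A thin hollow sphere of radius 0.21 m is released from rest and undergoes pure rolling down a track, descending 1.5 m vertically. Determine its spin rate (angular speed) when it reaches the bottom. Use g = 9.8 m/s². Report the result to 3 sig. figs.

For this body I = (2/3)MR², i.e. k = I/(MR²) = 2/3.
The rolling condition ω = v/R makes the rotational term ½I(v/R)² = ½kMv², so KE_total = ½(1+k)Mv² = (5/6)Mv².
Energy conservation Mgh = ½(1+k)Mv² gives v = √(2gh/(1+k)) = √(2 × 9.8 × 1.5 / 1.667) = 4.2 m/s.
The angular speed follows from ω = v/R = 4.2/0.21 ≈ 20.0 rad/s.

ω ≈ 20.0 rad/s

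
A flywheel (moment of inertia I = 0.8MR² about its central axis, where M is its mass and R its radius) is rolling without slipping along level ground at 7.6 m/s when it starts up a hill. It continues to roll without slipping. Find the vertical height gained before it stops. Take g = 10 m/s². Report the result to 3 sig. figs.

For this body I = 0.8MR², i.e. k = I/(MR²) = 0.8.
Since it rolls without slipping, ω = v/R and KE = ½Mv² + ½Iω² = ½(1+k)Mv² = (9/10)Mv².
At the top the kinetic energy is zero, so (9/10)Mv₀² = Mgh.
Thus h = (1+k)v₀²/(2g) = 1.8 × 7.6² / (2 × 10) ≈ 5.20 m.

h ≈ 5.20 m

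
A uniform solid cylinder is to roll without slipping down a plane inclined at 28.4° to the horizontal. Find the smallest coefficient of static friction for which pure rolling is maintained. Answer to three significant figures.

Here I = (1/2)MR², so the shape factor k = I/(MR²) = 0.5.
Along the incline Mg sinθ − f = Ma, and torque about the center fR = Iα = kMR²(a/R) gives f = kMa.
These give a = g sinθ/(1+k) and the required friction f = kMg sinθ/(1+k).
The normal force is N = Mg cosθ, so μ_min = f/N = k tanθ/(1+k).
μ_min = 0.5 × tan28.4° / 1.5 ≈ 0.180.

μ_min ≈ 0.180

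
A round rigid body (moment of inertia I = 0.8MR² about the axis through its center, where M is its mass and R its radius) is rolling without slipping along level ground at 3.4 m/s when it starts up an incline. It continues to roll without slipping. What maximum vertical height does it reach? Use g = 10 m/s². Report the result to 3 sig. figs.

h ≈ 1.04 m

For this body I = 0.8MR², i.e. k = I/(MR²) = 0.8.
Since it rolls without slipping, ω = v/R and KE = ½Mv² + ½Iω² = ½(1+k)Mv² = (9/10)Mv².
All of this converts to potential energy at the highest point: (9/10)Mv₀² = Mgh.
Thus h = (1+k)v₀²/(2g) = 1.8 × 3.4² / (2 × 10) ≈ 1.04 m.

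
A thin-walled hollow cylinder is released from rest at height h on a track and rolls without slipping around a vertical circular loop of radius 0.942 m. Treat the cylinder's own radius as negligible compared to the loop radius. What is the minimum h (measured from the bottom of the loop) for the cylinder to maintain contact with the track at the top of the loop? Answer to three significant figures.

For this body I = MR², i.e. k = I/(MR²) = 1.
At the top, contact is just lost when gravity alone supplies the centripetal force: Mg = Mv_top²/r, i.e. v_top² = gr.
With ω = v/R, the kinetic energy at speed v is ½(1+k)Mv² = Mv².
Energy conservation from release (height h) to the top (height 2r): Mgh = Mg(2r) + M·gr.
Thus h_min = 2r + (1+k)r/2 = r(2 + 2/2) = 0.942 × 3 ≈ 2.83 m.

h_min ≈ 2.83 m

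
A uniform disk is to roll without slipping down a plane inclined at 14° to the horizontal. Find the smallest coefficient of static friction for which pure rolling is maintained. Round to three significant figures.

μ_min ≈ 0.0831

The moment of inertia is (1/2)MR², giving k ≡ I/(MR²) = 0.5.
Translational: Mg sinθ − f = Ma. Rotational about the CM: fR = Iα = kMRa, so f = kMa.
These give a = g sinθ/(1+k) and the required friction f = kMg sinθ/(1+k).
With N = Mg cosθ, the no-slip condition f ≤ μN gives μ_min = f/N = k tanθ/(1+k).
μ_min = 0.5 × tan14° / 1.5 ≈ 0.0831.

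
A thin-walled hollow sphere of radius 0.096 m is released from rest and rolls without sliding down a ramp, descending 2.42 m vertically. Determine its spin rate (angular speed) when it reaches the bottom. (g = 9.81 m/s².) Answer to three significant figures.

The moment of inertia is (2/3)MR², giving k ≡ I/(MR²) = 2/3.
Since it rolls without slipping, ω = v/R and KE = ½Mv² + ½Iω² = ½(1+k)Mv² = (5/6)Mv².
Energy conservation Mgh = ½(1+k)Mv² gives v = √(2gh/(1+k)) = √(2 × 9.81 × 2.42 / 1.667) = 5.337 m/s.
The angular speed follows from ω = v/R = 5.337/0.096 ≈ 55.6 rad/s.

ω ≈ 55.6 rad/s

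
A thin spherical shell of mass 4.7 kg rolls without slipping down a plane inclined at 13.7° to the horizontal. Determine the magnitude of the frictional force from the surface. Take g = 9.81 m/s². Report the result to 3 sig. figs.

f ≈ 4.37 N

Here I = (2/3)MR², so the shape factor k = I/(MR²) = 2/3.
Newton's second law down the slope: Mg sinθ − f = Ma. The torque equation fR = Iα (with α = a/R) gives f = kMa.
Combining, a = g sinθ/(1+k) and f = kMa = kMg sinθ/(1+k).
f = (2/3) × 4.7 × 9.81 × sin13.7° / 1.667 ≈ 4.37 N.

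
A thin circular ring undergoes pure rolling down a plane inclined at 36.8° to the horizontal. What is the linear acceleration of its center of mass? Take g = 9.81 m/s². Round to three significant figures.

Here I = MR², so the shape factor k = I/(MR²) = 1.
Along the incline Mg sinθ − f = Ma, and torque about the center fR = Iα = kMR²(a/R) gives f = kMa.
Eliminating f: Mg sinθ = (1+k)Ma, so a = g sinθ/(1+k) = 9.81 × sin36.8° / 2 ≈ 2.94 m/s².

a ≈ 2.94 m/s²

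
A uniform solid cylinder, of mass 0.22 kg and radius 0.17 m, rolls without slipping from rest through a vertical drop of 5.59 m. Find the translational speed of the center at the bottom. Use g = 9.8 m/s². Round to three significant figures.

Here I = (1/2)MR², so the shape factor k = I/(MR²) = 0.5.
Rolling without slipping gives ω = v/R, so the total kinetic energy is ½Mv² + ½Iω² = ½(1+k)Mv² = (3/4)Mv².
Setting Mgh = (3/4)Mv² gives v = √(2gh/(1+k)) = √(2·9.8·5.59/1.5) ≈ 8.55 m/s.

v ≈ 8.55 m/s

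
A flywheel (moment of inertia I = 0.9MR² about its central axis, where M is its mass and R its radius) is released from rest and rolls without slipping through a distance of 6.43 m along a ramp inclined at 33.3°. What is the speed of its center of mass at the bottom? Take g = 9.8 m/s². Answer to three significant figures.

Here I = 0.9MR², so the shape factor k = I/(MR²) = 0.9.
Pure rolling means v = ωR; then KE = ½Mv² + ½I(v/R)² = ½(1+k)Mv² = (19/20)Mv².
The vertical drop is h = L sinθ = 6.43 × sin33.3° = 3.53 m.
Energy conservation: Mgh = (19/20)Mv², so v = √(2gh/(1+k)) = √(2 × 9.8 × 3.53 / 1.9) ≈ 6.03 m/s.

v ≈ 6.03 m/s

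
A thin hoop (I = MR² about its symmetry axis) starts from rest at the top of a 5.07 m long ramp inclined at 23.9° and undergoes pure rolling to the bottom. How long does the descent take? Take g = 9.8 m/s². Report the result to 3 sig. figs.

t ≈ 2.26 s

With I = MR², the ratio k = I/(MR²) is 1.
Newton's second law down the slope: Mg sinθ − f = Ma. The torque equation fR = Iα (with α = a/R) gives f = kMa.
Hence a = g sinθ/(1+k) = 9.8×sin23.9°/2 = 1.985 m/s².
With constant a from rest, t = √(2L/a) = √(2·5.07/1.985) ≈ 2.26 s.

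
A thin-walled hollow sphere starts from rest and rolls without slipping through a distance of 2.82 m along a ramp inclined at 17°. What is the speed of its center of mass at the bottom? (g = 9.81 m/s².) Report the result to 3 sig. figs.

With I = (2/3)MR², the ratio k = I/(MR²) is 2/3.
Since it rolls without slipping, ω = v/R and KE = ½Mv² + ½Iω² = ½(1+k)Mv² = (5/6)Mv².
The vertical drop is h = L sinθ = 2.82 × sin17° = 0.8245 m.
Energy conservation: Mgh = (5/6)Mv², so v = √(2gh/(1+k)) = √(2 × 9.81 × 0.8245 / 1.667) ≈ 3.12 m/s.

v ≈ 3.12 m/s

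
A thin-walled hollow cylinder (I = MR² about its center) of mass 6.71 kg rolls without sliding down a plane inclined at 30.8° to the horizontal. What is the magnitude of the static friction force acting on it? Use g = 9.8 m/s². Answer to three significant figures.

With I = MR², the ratio k = I/(MR²) is 1.
Newton's second law down the slope: Mg sinθ − f = Ma. The torque equation fR = Iα (with α = a/R) gives f = kMa.
Combining, a = g sinθ/(1+k) and f = kMa = kMg sinθ/(1+k).
f = 1 × 6.71 × 9.8 × sin30.8° / 2 ≈ 16.8 N.

f ≈ 16.8 N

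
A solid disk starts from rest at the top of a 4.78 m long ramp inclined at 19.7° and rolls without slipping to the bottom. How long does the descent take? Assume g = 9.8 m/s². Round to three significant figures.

For this body I = (1/2)MR², i.e. k = I/(MR²) = 0.5.
Along the incline Mg sinθ − f = Ma, and torque about the center fR = Iα = kMR²(a/R) gives f = kMa.
Hence a = g sinθ/(1+k) = 9.8×sin19.7°/1.5 = 2.202 m/s².
With constant a from rest, t = √(2L/a) = √(2·4.78/2.202) ≈ 2.08 s.

t ≈ 2.08 s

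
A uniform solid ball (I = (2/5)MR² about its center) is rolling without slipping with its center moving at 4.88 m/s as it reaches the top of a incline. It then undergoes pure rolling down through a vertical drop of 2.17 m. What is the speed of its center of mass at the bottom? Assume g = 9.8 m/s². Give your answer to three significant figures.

v ≈ 7.36 m/s

Here I = (2/5)MR², so the shape factor k = I/(MR²) = 0.4.
Pure rolling means v = ωR; then KE = ½Mv² + ½I(v/R)² = ½(1+k)Mv² = (7/10)Mv².
Conserving energy between top and bottom: (7/10)Mv² = (7/10)Mv₀² + Mgh, hence v² = v₀² + 2gh/(1+k).
v = √(4.88² + 2×9.8×2.17/1.4) = √54.19 ≈ 7.36 m/s.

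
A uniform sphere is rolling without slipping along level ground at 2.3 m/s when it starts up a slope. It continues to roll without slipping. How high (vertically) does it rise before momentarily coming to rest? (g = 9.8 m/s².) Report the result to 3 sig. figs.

h ≈ 0.378 m

The moment of inertia is (2/5)MR², giving k ≡ I/(MR²) = 0.4.
Pure rolling means v = ωR; then KE = ½Mv² + ½I(v/R)² = ½(1+k)Mv² = (7/10)Mv².
At the top the kinetic energy is zero, so (7/10)Mv₀² = Mgh.
Thus h = (1+k)v₀²/(2g) = 1.4 × 2.3² / (2 × 9.8) ≈ 0.378 m.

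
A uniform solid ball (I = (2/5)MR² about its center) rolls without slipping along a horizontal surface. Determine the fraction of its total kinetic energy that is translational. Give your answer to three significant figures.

Here I = (2/5)MR², so the shape factor k = I/(MR²) = 0.4.
Since ω = v/R, the translational part is ½Mv² and the rotational part is ½I(v/R)² = ½kMv²; the total is ½(1+k)Mv².
The translational fraction is therefore 1/(1+k) = 1/1.4 ≈ 0.714.

fraction ≈ 0.714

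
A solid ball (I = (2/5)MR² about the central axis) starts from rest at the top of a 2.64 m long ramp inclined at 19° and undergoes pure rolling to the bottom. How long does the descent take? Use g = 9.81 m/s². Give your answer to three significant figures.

t ≈ 1.52 s

Here I = (2/5)MR², so the shape factor k = I/(MR²) = 0.4.
Translational: Mg sinθ − f = Ma. Rotational about the CM: fR = Iα = kMRa, so f = kMa.
Hence a = g sinθ/(1+k) = 9.81×sin19°/1.4 = 2.281 m/s².
With constant a from rest, t = √(2L/a) = √(2·2.64/2.281) ≈ 1.52 s.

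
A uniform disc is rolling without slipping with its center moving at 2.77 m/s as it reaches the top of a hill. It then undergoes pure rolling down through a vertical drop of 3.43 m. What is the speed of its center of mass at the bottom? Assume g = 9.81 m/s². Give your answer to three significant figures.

v ≈ 7.25 m/s

The moment of inertia is (1/2)MR², giving k ≡ I/(MR²) = 0.5.
Rolling without slipping gives ω = v/R, so the total kinetic energy is ½Mv² + ½Iω² = ½(1+k)Mv² = (3/4)Mv².
Conserving energy between top and bottom: (3/4)Mv² = (3/4)Mv₀² + Mgh, hence v² = v₀² + 2gh/(1+k).
v = √(2.77² + 2×9.81×3.43/1.5) = √52.54 ≈ 7.25 m/s.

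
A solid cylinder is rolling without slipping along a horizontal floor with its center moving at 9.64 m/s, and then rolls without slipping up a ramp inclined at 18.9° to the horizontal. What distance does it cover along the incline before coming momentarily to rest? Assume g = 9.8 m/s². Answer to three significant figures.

d ≈ 22.0 m

The moment of inertia is (1/2)MR², giving k ≡ I/(MR²) = 0.5.
Pure rolling means v = ωR; then KE = ½Mv² + ½I(v/R)² = ½(1+k)Mv² = (3/4)Mv².
Setting this equal to Mgh gives the vertical rise h = (1+k)v₀²/(2g) = 1.5×9.64²/(2×9.8) = 7.112 m.
The distance along the slope is d = h/sinθ = 7.112/sin18.9° ≈ 22.0 m.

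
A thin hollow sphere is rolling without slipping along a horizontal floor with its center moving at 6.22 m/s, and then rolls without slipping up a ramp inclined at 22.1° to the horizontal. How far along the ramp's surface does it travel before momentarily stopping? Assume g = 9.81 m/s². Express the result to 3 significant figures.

d ≈ 8.74 m

With I = (2/3)MR², the ratio k = I/(MR²) is 2/3.
Since it rolls without slipping, ω = v/R and KE = ½Mv² + ½Iω² = ½(1+k)Mv² = (5/6)Mv².
Setting this equal to Mgh gives the vertical rise h = (1+k)v₀²/(2g) = 1.667×6.22²/(2×9.81) = 3.286 m.
Along the incline, d = h/sinθ = 3.286/sin22.1° ≈ 8.74 m.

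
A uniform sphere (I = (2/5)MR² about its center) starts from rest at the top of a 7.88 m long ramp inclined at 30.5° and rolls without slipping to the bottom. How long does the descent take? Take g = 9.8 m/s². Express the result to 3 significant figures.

t ≈ 2.11 s

With I = (2/5)MR², the ratio k = I/(MR²) is 0.4.
Translational: Mg sinθ − f = Ma. Rotational about the CM: fR = Iα = kMRa, so f = kMa.
Hence a = g sinθ/(1+k) = 9.8×sin30.5°/1.4 = 3.553 m/s².
With constant a from rest, t = √(2L/a) = √(2·7.88/3.553) ≈ 2.11 s.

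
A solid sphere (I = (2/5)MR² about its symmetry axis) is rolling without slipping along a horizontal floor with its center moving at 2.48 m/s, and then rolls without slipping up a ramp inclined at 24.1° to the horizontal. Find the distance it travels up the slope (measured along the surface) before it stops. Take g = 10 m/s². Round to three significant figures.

With I = (2/5)MR², the ratio k = I/(MR²) is 0.4.
Since it rolls without slipping, ω = v/R and KE = ½Mv² + ½Iω² = ½(1+k)Mv² = (7/10)Mv².
Setting this equal to Mgh gives the vertical rise h = (1+k)v₀²/(2g) = 1.4×2.48²/(2×10) = 0.4305 m.
Along the incline, d = h/sinθ = 0.4305/sin24.1° ≈ 1.05 m.

d ≈ 1.05 m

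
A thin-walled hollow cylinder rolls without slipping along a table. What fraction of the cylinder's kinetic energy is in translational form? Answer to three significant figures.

fraction ≈ 0.500

The moment of inertia is MR², giving k ≡ I/(MR²) = 1.
With ω = v/R, KE_trans = ½Mv² and KE_rot = ½Iω² = ½kMv², so KE_total = ½(1+k)Mv².
The translational fraction is therefore 1/(1+k) = 1/2 ≈ 0.500.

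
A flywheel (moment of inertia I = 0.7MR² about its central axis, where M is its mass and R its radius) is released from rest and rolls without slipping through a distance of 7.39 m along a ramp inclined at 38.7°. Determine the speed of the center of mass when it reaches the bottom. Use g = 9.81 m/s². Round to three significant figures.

v ≈ 7.30 m/s

Here I = 0.7MR², so the shape factor k = I/(MR²) = 0.7.
Pure rolling means v = ωR; then KE = ½Mv² + ½I(v/R)² = ½(1+k)Mv² = (17/20)Mv².
The vertical drop is h = L sinθ = 7.39 × sin38.7° = 4.621 m.
Setting Mgh = (17/20)Mv² gives v = √(2gh/(1+k)) = √(2·9.81·4.621/1.7) ≈ 7.30 m/s.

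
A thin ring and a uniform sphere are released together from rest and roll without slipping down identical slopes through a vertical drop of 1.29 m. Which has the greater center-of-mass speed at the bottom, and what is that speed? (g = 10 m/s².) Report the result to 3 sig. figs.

For rolling without slipping, Mgh = ½(1+k)Mv² where k = I/(MR²), so v = √(2gh/(1+k)).
Thin ring: k = 1, giving v = √(2×10×1.29/2) = 3.592 m/s.
Uniform sphere: k = 0.4, giving v = √(2×10×1.29/1.4) = 4.293 m/s.
The smaller k wins: the uniform sphere, at ≈ 4.29 m/s.

the uniform sphere, at v ≈ 4.29 m/s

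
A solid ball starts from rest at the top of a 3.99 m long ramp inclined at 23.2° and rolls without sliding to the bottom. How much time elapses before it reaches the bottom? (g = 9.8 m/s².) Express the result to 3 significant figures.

For this body I = (2/5)MR², i.e. k = I/(MR²) = 0.4.
Translational: Mg sinθ − f = Ma. Rotational about the CM: fR = Iα = kMRa, so f = kMa.
Hence a = g sinθ/(1+k) = 9.8×sin23.2°/1.4 = 2.758 m/s².
With constant a from rest, t = √(2L/a) = √(2·3.99/2.758) ≈ 1.70 s.

t ≈ 1.70 s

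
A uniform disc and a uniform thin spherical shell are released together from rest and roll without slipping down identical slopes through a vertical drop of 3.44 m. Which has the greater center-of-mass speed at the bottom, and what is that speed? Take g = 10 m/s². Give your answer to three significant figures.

the uniform disc, at v ≈ 6.77 m/s

For rolling without slipping, Mgh = ½(1+k)Mv² where k = I/(MR²), so v = √(2gh/(1+k)).
Uniform disc: k = 0.5, giving v = √(2×10×3.44/1.5) = 6.772 m/s.
Uniform thin spherical shell: k = 2/3, giving v = √(2×10×3.44/1.667) = 6.425 m/s.
The smaller k wins: the uniform disc, at ≈ 6.77 m/s.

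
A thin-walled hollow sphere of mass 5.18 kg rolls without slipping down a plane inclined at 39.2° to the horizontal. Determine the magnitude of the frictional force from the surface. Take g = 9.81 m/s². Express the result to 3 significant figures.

The moment of inertia is (2/3)MR², giving k ≡ I/(MR²) = 2/3.
Translational: Mg sinθ − f = Ma. Rotational about the CM: fR = Iα = kMRa, so f = kMa.
Combining, a = g sinθ/(1+k) and f = kMa = kMg sinθ/(1+k).
f = (2/3) × 5.18 × 9.81 × sin39.2° / 1.667 ≈ 12.8 N.

f ≈ 12.8 N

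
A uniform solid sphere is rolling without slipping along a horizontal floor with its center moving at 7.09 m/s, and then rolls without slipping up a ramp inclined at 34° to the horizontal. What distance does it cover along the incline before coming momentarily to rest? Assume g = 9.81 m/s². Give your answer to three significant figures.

d ≈ 6.41 m

Here I = (2/5)MR², so the shape factor k = I/(MR²) = 0.4.
Since it rolls without slipping, ω = v/R and KE = ½Mv² + ½Iω² = ½(1+k)Mv² = (7/10)Mv².
Setting this equal to Mgh gives the vertical rise h = (1+k)v₀²/(2g) = 1.4×7.09²/(2×9.81) = 3.587 m.
The distance along the slope is d = h/sinθ = 3.587/sin34° ≈ 6.41 m.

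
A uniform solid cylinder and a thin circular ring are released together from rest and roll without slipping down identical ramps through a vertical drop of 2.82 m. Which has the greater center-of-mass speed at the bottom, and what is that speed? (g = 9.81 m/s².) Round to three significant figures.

the uniform solid cylinder, at v ≈ 6.07 m/s

For rolling without slipping, Mgh = ½(1+k)Mv² where k = I/(MR²), so v = √(2gh/(1+k)).
Uniform solid cylinder: k = 0.5, giving v = √(2×9.81×2.82/1.5) = 6.073 m/s.
Thin circular ring: k = 1, giving v = √(2×9.81×2.82/2) = 5.26 m/s.
The smaller k wins: the uniform solid cylinder, at ≈ 6.07 m/s.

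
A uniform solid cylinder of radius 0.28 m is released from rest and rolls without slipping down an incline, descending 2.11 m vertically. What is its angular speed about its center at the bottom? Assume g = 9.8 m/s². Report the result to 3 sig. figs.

The moment of inertia is (1/2)MR², giving k ≡ I/(MR²) = 0.5.
Rolling without slipping gives ω = v/R, so the total kinetic energy is ½Mv² + ½Iω² = ½(1+k)Mv² = (3/4)Mv².
Energy conservation Mgh = ½(1+k)Mv² gives v = √(2gh/(1+k)) = √(2 × 9.8 × 2.11 / 1.5) = 5.251 m/s.
Then ω = v/R = 5.251 / 0.28 ≈ 18.8 rad/s.

ω ≈ 18.8 rad/s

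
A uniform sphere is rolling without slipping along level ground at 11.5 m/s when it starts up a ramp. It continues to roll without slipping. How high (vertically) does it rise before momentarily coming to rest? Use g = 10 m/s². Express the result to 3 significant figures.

h ≈ 9.26 m

The moment of inertia is (2/5)MR², giving k ≡ I/(MR²) = 0.4.
Pure rolling means v = ωR; then KE = ½Mv² + ½I(v/R)² = ½(1+k)Mv² = (7/10)Mv².
At the top the kinetic energy is zero, so (7/10)Mv₀² = Mgh.
Thus h = (1+k)v₀²/(2g) = 1.4 × 11.5² / (2 × 10) ≈ 9.26 m.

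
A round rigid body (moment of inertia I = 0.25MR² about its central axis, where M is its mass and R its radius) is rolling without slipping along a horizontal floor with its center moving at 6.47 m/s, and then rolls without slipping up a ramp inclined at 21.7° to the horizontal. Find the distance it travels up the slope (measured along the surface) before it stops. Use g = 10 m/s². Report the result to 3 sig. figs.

Here I = 0.25MR², so the shape factor k = I/(MR²) = 0.25.
Since it rolls without slipping, ω = v/R and KE = ½Mv² + ½Iω² = ½(1+k)Mv² = (5/8)Mv².
Setting this equal to Mgh gives the vertical rise h = (1+k)v₀²/(2g) = 1.25×6.47²/(2×10) = 2.616 m.
Along the incline, d = h/sinθ = 2.616/sin21.7° ≈ 7.08 m.

d ≈ 7.08 m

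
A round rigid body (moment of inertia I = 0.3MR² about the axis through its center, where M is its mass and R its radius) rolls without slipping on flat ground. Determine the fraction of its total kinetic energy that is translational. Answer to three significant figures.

fraction ≈ 0.769

With I = 0.3MR², the ratio k = I/(MR²) is 0.3.
With ω = v/R, KE_trans = ½Mv² and KE_rot = ½Iω² = ½kMv², so KE_total = ½(1+k)Mv².
The translational fraction is therefore 1/(1+k) = 1/1.3 ≈ 0.769.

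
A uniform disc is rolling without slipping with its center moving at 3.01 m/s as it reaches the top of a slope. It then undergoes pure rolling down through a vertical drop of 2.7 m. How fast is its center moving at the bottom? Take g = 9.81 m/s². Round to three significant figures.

With I = (1/2)MR², the ratio k = I/(MR²) is 0.5.
Rolling without slipping gives ω = v/R, so the total kinetic energy is ½Mv² + ½Iω² = ½(1+k)Mv² = (3/4)Mv².
Energy conservation: (3/4)Mv₀² + Mgh = (3/4)Mv², so v² = v₀² + 2gh/(1+k).
v = √(3.01² + 2×9.81×2.7/1.5) = √44.38 ≈ 6.66 m/s.

v ≈ 6.66 m/s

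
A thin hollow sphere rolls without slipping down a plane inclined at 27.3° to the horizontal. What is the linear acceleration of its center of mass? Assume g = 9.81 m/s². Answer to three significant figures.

The moment of inertia is (2/3)MR², giving k ≡ I/(MR²) = 2/3.
Newton's second law down the slope: Mg sinθ − f = Ma. The torque equation fR = Iα (with α = a/R) gives f = kMa.
Eliminating f: Mg sinθ = (1+k)Ma, so a = g sinθ/(1+k) = 9.81 × sin27.3° / 1.667 ≈ 2.70 m/s².

a ≈ 2.70 m/s²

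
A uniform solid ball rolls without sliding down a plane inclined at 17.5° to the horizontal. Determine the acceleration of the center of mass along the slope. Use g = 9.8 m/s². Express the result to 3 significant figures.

Here I = (2/5)MR², so the shape factor k = I/(MR²) = 0.4.
Along the incline Mg sinθ − f = Ma, and torque about the center fR = Iα = kMR²(a/R) gives f = kMa.
Eliminating f: Mg sinθ = (1+k)Ma, so a = g sinθ/(1+k) = 9.8 × sin17.5° / 1.4 ≈ 2.10 m/s².

a ≈ 2.10 m/s²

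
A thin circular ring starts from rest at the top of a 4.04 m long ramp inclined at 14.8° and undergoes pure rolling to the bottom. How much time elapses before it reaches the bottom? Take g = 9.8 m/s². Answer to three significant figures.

t ≈ 2.54 s

Here I = MR², so the shape factor k = I/(MR²) = 1.
Newton's second law down the slope: Mg sinθ − f = Ma. The torque equation fR = Iα (with α = a/R) gives f = kMa.
Hence a = g sinθ/(1+k) = 9.8×sin14.8°/2 = 1.252 m/s².
With constant a from rest, t = √(2L/a) = √(2·4.04/1.252) ≈ 2.54 s.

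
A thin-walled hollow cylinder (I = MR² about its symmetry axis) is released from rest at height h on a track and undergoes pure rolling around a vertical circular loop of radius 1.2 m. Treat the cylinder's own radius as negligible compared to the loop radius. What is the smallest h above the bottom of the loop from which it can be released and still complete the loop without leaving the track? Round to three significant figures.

h_min ≈ 3.60 m

The moment of inertia is MR², giving k ≡ I/(MR²) = 1.
At the top, contact is just lost when gravity alone supplies the centripetal force: Mg = Mv_top²/r, i.e. v_top² = gr.
With ω = v/R, the kinetic energy at speed v is ½(1+k)Mv² = Mv².
Energy conservation from release (height h) to the top (height 2r): Mgh = Mg(2r) + M·gr.
Thus h_min = 2r + (1+k)r/2 = r(2 + 2/2) = 1.2 × 3 ≈ 3.60 m.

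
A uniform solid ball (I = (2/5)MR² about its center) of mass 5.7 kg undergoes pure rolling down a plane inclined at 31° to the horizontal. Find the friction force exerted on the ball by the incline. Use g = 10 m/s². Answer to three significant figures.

f ≈ 8.39 N

Here I = (2/5)MR², so the shape factor k = I/(MR²) = 0.4.
Newton's second law down the slope: Mg sinθ − f = Ma. The torque equation fR = Iα (with α = a/R) gives f = kMa.
Combining, a = g sinθ/(1+k) and f = kMa = kMg sinθ/(1+k).
f = 0.4 × 5.7 × 10 × sin31° / 1.4 ≈ 8.39 N.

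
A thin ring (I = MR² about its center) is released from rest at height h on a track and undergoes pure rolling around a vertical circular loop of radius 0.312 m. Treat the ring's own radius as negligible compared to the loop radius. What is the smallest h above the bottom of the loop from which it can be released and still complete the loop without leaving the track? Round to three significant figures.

h_min ≈ 0.936 m

The moment of inertia is MR², giving k ≡ I/(MR²) = 1.
At the top of the loop, the minimum-contact condition is Mg = Mv_top²/r, so v_top² = gr.
With ω = v/R, the kinetic energy at speed v is ½(1+k)Mv² = Mv².
Energy conservation from release (height h) to the top (height 2r): Mgh = Mg(2r) + M·gr.
Thus h_min = 2r + (1+k)r/2 = r(2 + 2/2) = 0.312 × 3 ≈ 0.936 m.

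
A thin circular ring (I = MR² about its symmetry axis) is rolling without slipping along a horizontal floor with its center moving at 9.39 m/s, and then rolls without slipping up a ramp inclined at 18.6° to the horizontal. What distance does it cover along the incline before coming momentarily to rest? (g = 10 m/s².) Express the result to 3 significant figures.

d ≈ 27.6 m

Here I = MR², so the shape factor k = I/(MR²) = 1.
Since it rolls without slipping, ω = v/R and KE = ½Mv² + ½Iω² = ½(1+k)Mv² = Mv².
Setting this equal to Mgh gives the vertical rise h = (1+k)v₀²/(2g) = 2×9.39²/(2×10) = 8.817 m.
Along the incline, d = h/sinθ = 8.817/sin18.6° ≈ 27.6 m.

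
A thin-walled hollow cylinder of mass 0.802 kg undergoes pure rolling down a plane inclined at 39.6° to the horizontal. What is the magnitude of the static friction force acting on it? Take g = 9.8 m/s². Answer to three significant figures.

For this body I = MR², i.e. k = I/(MR²) = 1.
Newton's second law down the slope: Mg sinθ − f = Ma. The torque equation fR = Iα (with α = a/R) gives f = kMa.
Combining, a = g sinθ/(1+k) and f = kMa = kMg sinθ/(1+k).
f = 1 × 0.802 × 9.8 × sin39.6° / 2 ≈ 2.50 N.

f ≈ 2.50 N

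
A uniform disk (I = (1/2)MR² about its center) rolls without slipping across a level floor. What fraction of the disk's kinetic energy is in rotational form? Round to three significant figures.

fraction ≈ 0.333

Here I = (1/2)MR², so the shape factor k = I/(MR²) = 0.5.
With ω = v/R, KE_trans = ½Mv² and KE_rot = ½Iω² = ½kMv², so KE_total = ½(1+k)Mv².
The rotational fraction is therefore k/(1+k) = 0.5/1.5 ≈ 0.333.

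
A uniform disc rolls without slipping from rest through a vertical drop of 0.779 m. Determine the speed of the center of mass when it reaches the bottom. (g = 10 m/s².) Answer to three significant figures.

v ≈ 3.22 m/s

With I = (1/2)MR², the ratio k = I/(MR²) is 0.5.
Since it rolls without slipping, ω = v/R and KE = ½Mv² + ½Iω² = ½(1+k)Mv² = (3/4)Mv².
Energy conservation: Mgh = (3/4)Mv², so v = √(2gh/(1+k)) = √(2 × 10 × 0.779 / 1.5) ≈ 3.22 m/s.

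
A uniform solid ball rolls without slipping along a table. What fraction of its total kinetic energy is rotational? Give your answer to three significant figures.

The moment of inertia is (2/5)MR², giving k ≡ I/(MR²) = 0.4.
Since ω = v/R, the translational part is ½Mv² and the rotational part is ½I(v/R)² = ½kMv²; the total is ½(1+k)Mv².
The rotational fraction is therefore k/(1+k) = 0.4/1.4 ≈ 0.286.

fraction ≈ 0.286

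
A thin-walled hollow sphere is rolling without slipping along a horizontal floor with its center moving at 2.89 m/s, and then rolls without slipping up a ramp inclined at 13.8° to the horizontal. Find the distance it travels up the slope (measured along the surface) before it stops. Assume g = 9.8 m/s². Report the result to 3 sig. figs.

d ≈ 2.98 m

With I = (2/3)MR², the ratio k = I/(MR²) is 2/3.
Since it rolls without slipping, ω = v/R and KE = ½Mv² + ½Iω² = ½(1+k)Mv² = (5/6)Mv².
Setting this equal to Mgh gives the vertical rise h = (1+k)v₀²/(2g) = 1.667×2.89²/(2×9.8) = 0.7102 m.
The distance along the slope is d = h/sinθ = 0.7102/sin13.8° ≈ 2.98 m.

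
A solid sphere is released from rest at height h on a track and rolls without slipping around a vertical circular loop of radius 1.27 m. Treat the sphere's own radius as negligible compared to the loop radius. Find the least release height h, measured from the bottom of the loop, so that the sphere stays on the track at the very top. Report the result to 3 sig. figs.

h_min ≈ 3.43 m

Here I = (2/5)MR², so the shape factor k = I/(MR²) = 0.4.
At the top, contact is just lost when gravity alone supplies the centripetal force: Mg = Mv_top²/r, i.e. v_top² = gr.
With ω = v/R, the kinetic energy at speed v is ½(1+k)Mv² = (7/10)Mv².
Energy conservation from release (height h) to the top (height 2r): Mgh = Mg(2r) + (7/10)M·gr.
Thus h_min = 2r + (1+k)r/2 = r(2 + 1.4/2) = 1.27 × 2.7 ≈ 3.43 m.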